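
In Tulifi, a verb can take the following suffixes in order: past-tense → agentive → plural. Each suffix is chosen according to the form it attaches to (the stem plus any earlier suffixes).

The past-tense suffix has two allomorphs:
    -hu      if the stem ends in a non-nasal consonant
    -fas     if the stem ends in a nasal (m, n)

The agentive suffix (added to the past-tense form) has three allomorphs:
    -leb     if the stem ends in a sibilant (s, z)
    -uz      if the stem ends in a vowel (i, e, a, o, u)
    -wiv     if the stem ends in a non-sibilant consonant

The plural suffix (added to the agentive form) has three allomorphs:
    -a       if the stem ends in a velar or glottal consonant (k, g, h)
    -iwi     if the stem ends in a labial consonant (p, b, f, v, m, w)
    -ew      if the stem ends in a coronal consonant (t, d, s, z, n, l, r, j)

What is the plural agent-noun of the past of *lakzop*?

*lakzop*: final consonant = /p/, non-nasal → -hu → *lakzophu*.
The final sound of the past-tense form *lakzophu* is /u/, which is a vowel, so the agentive suffix is -uz, giving *lakzophuuz*.
The agentive form *lakzophuuz* — final consonant /z/ (coronal) → -ew → *lakzophuuzew*.

lakzophuuzew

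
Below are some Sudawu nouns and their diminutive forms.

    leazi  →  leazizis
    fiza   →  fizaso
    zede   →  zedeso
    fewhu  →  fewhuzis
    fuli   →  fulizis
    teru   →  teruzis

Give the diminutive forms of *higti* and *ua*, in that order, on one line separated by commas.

The suffix is conditioned by the last vowel: -zis when the last vowel of the stem is a high vowel (*leazi*, *fewhu*, *fuli*, *teru*); -so when the last vowel of the stem is a non-high vowel (*fiza*, *zede*).
*higti* — last vowel /i/ (a high vowel) → -zis → *higtizis*.
The last vowel of *ua* is /a/, which is a non-high vowel, so the suffix is -so, giving *uaso*.

higtizis, uaso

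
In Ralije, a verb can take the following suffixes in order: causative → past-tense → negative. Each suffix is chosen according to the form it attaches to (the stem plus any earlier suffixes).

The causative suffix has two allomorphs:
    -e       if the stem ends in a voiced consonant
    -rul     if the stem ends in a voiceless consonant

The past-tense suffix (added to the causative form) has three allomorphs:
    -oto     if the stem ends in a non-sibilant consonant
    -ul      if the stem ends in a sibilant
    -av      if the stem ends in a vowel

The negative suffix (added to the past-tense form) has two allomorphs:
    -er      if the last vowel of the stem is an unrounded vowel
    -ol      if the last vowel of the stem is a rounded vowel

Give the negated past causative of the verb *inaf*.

*inaf* — final consonant /f/ (voiceless) → -rul → *inafrul*.
The final sound of the causative form *inafrul* is /l/, which is a non-sibilant consonant, so the past-tense suffix is -oto, giving *inafruloto*.
The last vowel of the past-tense form *inafruloto* is /o/, which is a rounded vowel, so the negative suffix is -ol, giving *inafrulotool*.

inafrulotool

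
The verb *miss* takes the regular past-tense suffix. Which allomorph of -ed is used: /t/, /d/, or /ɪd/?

/t/

The stem *miss* ends in a voiceless consonant other than /t/.
The -ed suffix is realized as /ɪd/ after /t, d/; as /t/ after other voiceless consonants; and as /d/ after other voiced sounds.
So -ed on *miss* is pronounced /t/.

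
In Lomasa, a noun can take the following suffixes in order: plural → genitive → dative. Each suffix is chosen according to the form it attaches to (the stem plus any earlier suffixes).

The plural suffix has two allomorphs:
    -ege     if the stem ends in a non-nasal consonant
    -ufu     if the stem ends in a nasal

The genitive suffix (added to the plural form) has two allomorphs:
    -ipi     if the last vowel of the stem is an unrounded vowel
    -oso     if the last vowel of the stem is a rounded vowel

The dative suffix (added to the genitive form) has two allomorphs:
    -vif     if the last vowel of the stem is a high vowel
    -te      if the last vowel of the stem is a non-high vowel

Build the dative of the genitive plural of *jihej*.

jihejegeipivif

Since the final consonant of *jihej* is /j/ (non-nasal), it takes -ege, giving *jihejege*.
The plural form *jihejege*: last vowel = /e/, an unrounded vowel → -ipi → *jihejegeipi*.
The genitive form *jihejegeipi*: last vowel = /i/, a high vowel → -vif → *jihejegeipivif*.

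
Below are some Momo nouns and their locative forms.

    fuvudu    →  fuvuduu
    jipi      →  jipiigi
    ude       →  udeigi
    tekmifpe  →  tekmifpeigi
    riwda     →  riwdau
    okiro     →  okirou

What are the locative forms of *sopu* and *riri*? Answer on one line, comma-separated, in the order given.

The suffix is conditioned by the last vowel: -igi when the last vowel of the stem is a front vowel (*jipi*, *ude*, *tekmifpe*); -u when the last vowel of the stem is a back vowel (*fuvudu*, *riwda*, *okiro*).
The last vowel of *sopu* is /u/, which is a back vowel, so the suffix is -u, giving *sopuu*.
*riri* — last vowel /i/ (a front vowel) → -igi → *ririigi*.

sopuu, ririigi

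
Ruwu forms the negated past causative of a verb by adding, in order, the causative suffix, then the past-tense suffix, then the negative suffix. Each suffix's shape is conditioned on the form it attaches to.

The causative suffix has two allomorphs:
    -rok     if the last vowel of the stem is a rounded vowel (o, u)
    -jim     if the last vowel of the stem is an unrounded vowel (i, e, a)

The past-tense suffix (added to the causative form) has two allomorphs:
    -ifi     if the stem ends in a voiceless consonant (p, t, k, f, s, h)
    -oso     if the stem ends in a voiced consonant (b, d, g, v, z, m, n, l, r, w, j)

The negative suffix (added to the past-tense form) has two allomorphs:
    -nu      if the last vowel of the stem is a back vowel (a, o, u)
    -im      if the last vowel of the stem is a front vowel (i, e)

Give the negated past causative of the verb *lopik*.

lopikjimosonu

*lopik*: last vowel = /i/, an unrounded vowel → -jim → *lopikjim*.
Since the final consonant of the causative form *lopikjim* is /m/ (voiced), it takes -oso, giving *lopikjimoso*.
The last vowel of the past-tense form *lopikjimoso* is /o/, which is a back vowel, so the negative suffix is -nu, giving *lopikjimosonu*.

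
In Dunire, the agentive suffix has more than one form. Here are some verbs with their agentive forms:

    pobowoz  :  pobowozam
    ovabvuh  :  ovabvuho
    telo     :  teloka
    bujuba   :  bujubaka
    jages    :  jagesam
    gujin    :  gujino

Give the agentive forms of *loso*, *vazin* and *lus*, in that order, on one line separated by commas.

The pattern is sibilance of the final sound: -am when the stem ends in a sibilant (*pobowoz*, *jages*); -o when the stem ends in a non-sibilant consonant (*ovabvuh*, *gujin*); -ka when the stem ends in a vowel (*telo*, *bujuba*).
*loso* — final sound /o/ (a vowel) → -ka → *losoka*.
Since the final sound of *vazin* is /n/ (a non-sibilant consonant), it takes -o, giving *vazino*.
Since the final sound of *lus* is /s/ (a sibilant), it takes -am, giving *lusam*.

losoka, vazino, lusam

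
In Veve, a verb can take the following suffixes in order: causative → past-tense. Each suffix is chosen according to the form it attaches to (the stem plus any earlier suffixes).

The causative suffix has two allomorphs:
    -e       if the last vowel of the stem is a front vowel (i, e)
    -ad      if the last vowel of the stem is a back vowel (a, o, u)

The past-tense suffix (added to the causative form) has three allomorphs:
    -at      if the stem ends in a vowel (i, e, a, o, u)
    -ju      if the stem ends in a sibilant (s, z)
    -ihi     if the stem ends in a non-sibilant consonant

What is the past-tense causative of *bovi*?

bovieat

The last vowel of *bovi* is /i/, which is a front vowel, so the causative suffix is -e, giving *bovie*.
The final sound of the causative form *bovie* is /e/, which is a vowel, so the past-tense suffix is -at, giving *bovieat*.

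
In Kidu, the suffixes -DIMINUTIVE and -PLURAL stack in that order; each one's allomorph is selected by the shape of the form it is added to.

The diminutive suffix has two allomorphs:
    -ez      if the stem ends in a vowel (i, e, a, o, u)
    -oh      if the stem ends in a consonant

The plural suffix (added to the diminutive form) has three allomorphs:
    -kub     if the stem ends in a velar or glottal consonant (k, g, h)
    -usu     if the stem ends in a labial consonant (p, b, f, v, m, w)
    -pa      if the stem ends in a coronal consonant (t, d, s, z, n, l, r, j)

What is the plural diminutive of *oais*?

*oais* — final sound /s/ (a consonant) → -oh → *oaisoh*.
The diminutive form *oaisoh*: final consonant = /h/, velar/glottal → -kub → *oaisohkub*.

oaisohkub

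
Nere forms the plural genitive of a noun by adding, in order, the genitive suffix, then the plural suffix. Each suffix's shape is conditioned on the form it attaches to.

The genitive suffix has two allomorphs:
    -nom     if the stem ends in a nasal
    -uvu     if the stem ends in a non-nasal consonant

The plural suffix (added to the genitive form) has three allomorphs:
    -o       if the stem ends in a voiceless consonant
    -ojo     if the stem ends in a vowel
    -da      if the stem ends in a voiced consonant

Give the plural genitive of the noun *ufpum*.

Since the final consonant of *ufpum* is /m/ (a nasal), it takes -nom, giving *ufpumnom*.
The genitive form *ufpumnom*: final sound = /m/, a voiced consonant → -da → *ufpumnomda*.

ufpumnomda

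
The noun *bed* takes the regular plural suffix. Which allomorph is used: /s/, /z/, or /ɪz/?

/z/

The stem *bed* ends in a voiced non-sibilant sound.
The plural suffix surfaces as /ɪz/ after sibilants, /s/ after other voiceless consonants, and /z/ after other voiced sounds.
So the plural -s on *bed* is pronounced /z/.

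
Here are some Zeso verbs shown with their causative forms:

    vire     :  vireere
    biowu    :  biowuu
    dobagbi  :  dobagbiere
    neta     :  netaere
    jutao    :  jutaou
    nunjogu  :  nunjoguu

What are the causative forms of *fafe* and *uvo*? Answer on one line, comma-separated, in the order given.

fafeere, uvou

The suffix is conditioned by the last vowel: -u when the last vowel of the stem is a rounded vowel (*biowu*, *jutao*, *nunjogu*); -ere when the last vowel of the stem is an unrounded vowel (*vire*, *dobagbi*, *neta*).
The last vowel of *fafe* is /e/, which is an unrounded vowel, so the suffix is -ere, giving *fafeere*.
The last vowel of *uvo* is /o/, which is a rounded vowel, so the suffix is -u, giving *uvou*.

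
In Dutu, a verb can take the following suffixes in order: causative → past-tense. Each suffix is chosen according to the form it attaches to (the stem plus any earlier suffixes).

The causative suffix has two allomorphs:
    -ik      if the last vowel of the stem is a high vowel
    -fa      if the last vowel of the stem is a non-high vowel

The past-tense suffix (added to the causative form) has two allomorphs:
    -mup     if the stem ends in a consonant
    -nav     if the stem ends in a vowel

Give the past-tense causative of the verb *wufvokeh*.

*wufvokeh* — last vowel /e/ (a non-high vowel) → -fa → *wufvokehfa*.
The causative form *wufvokehfa* — final sound /a/ (a vowel) → -nav → *wufvokehfanav*.

wufvokehfanav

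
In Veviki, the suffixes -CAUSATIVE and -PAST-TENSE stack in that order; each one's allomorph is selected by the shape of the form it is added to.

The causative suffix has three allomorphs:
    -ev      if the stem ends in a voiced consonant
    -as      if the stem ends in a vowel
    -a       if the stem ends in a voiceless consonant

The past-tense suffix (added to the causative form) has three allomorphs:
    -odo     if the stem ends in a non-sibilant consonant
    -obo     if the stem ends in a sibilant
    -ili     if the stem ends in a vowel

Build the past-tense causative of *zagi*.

*zagi*: final sound = /i/, a vowel → -as → *zagias*.
The final sound of the causative form *zagias* is /s/, which is a sibilant, so the past-tense suffix is -obo, giving *zagiasobo*.

zagiasobo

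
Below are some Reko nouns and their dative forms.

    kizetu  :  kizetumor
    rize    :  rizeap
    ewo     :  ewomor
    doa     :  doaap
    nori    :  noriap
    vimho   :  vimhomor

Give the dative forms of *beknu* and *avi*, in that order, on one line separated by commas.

beknumor, aviap

The alternation tracks the last vowel of the stem — -mor when the last vowel of the stem is a rounded vowel (*kizetu*, *ewo*, *vimho*); -ap when the last vowel of the stem is an unrounded vowel (*rize*, *doa*, *nori*).
Since the last vowel of *beknu* is /u/ (a rounded vowel), it takes -mor, giving *beknumor*.
*avi*: last vowel = /i/, an unrounded vowel → -ap → *aviap*.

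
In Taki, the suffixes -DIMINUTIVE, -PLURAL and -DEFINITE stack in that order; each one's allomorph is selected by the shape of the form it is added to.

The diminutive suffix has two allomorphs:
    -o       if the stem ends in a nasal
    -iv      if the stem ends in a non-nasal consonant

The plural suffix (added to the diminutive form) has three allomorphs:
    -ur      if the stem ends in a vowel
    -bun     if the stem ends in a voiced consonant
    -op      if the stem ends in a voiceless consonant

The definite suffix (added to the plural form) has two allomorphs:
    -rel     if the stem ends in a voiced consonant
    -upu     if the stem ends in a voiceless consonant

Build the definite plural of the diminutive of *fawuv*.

fawuvivbunrel

*fawuv* — final consonant /v/ (non-nasal) → -iv → *fawuviv*.
The diminutive form *fawuviv* — final sound /v/ (a voiced consonant) → -bun → *fawuvivbun*.
The plural form *fawuvivbun* — final consonant /n/ (voiced) → -rel → *fawuvivbunrel*.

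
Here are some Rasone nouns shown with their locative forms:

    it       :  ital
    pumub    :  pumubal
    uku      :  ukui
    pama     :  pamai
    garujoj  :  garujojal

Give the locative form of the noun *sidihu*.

The alternation tracks the final sound of the stem — -al when the stem ends in a consonant (*it*, *pumub*, *garujoj*); -i when the stem ends in a vowel (*uku*, *pama*).
*sidihu*: final sound = /u/, a vowel → -i → *sidihui*.

sidihui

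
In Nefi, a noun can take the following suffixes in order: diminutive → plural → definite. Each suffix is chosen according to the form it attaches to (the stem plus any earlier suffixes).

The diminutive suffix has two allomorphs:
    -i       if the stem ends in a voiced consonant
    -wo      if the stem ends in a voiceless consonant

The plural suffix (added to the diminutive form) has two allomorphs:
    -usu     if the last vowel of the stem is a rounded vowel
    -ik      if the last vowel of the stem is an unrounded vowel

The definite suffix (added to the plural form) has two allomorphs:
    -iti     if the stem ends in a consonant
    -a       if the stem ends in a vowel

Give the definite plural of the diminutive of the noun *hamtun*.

*hamtun* — final consonant /n/ (voiced) → -i → *hamtuni*.
Since the last vowel of the diminutive form *hamtuni* is /i/ (an unrounded vowel), it takes -ik, giving *hamtuniik*.
The plural form *hamtuniik*: final sound = /k/, a consonant → -iti → *hamtuniikiti*.

hamtuniikiti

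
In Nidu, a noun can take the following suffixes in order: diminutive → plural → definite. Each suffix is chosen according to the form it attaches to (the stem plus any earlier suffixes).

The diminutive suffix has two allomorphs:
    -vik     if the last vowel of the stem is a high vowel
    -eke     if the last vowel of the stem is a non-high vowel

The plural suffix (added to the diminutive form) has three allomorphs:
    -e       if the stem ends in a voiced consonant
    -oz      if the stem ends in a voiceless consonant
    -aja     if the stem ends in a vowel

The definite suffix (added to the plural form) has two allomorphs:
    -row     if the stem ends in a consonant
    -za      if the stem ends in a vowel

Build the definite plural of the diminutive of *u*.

Since the last vowel of *u* is /u/ (a high vowel), it takes -vik, giving *uvik*.
Since the final sound of the diminutive form *uvik* is /k/ (a voiceless consonant), it takes -oz, giving *uvikoz*.
The plural form *uvikoz*: final sound = /z/, a consonant → -row → *uvikozrow*.

uvikozrow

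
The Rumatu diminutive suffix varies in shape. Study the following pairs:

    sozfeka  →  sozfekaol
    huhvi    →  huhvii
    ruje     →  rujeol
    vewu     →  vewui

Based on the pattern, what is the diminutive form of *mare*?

The pattern is height harmony: -i when the last vowel of the stem is a high vowel (*huhvi*, *vewu*); -ol when the last vowel of the stem is a non-high vowel (*sozfeka*, *ruje*).
The last vowel of *mare* is /e/, which is a non-high vowel, so the suffix is -ol, giving *mareol*.

mareol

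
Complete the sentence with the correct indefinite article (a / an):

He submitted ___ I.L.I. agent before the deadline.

The indefinite article is chosen by the initial *sound* of the following word, not its spelling.
The initialism *I.L.I.* is read letter by letter; the first letter, I, is pronounced /aɪ/, which begins with a vowel sound.
So the article is *an*: He submitted an I.L.I. agent before the deadline.

an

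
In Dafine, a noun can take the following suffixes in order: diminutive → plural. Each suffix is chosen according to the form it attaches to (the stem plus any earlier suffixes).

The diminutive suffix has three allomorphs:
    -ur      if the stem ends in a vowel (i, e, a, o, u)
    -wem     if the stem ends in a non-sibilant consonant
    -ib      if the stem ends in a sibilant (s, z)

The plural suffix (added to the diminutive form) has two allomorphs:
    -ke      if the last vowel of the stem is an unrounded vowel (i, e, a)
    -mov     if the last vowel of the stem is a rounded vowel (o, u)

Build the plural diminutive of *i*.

Since the final sound of *i* is /i/ (a vowel), it takes -ur, giving *iur*.
The last vowel of the diminutive form *iur* is /u/, which is a rounded vowel, so the plural suffix is -mov, giving *iurmov*.

iurmov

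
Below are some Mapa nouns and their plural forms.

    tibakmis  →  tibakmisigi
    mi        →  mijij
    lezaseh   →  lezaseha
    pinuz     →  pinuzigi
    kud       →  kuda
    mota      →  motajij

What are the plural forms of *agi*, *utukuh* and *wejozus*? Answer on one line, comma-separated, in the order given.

agijij, utukuha, wejozusigi

Looking at the final sound of each stem: -igi when the stem ends in a sibilant (*tibakmis*, *pinuz*); -a when the stem ends in a non-sibilant consonant (*lezaseh*, *kud*); -jij when the stem ends in a vowel (*mi*, *mota*).
*agi* — final sound /i/ (a vowel) → -jij → *agijij*.
*utukuh* — final sound /h/ (a non-sibilant consonant) → -a → *utukuha*.
Since the final sound of *wejozus* is /s/ (a sibilant), it takes -igi, giving *wejozusigi*.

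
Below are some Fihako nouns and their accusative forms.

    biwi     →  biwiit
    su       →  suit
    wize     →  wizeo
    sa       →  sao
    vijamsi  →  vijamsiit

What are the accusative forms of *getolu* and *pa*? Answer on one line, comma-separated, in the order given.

The pattern is height harmony: -it when the last vowel of the stem is a high vowel (*biwi*, *su*, *vijamsi*); -o when the last vowel of the stem is a non-high vowel (*wize*, *sa*).
Since the last vowel of *getolu* is /u/ (a high vowel), it takes -it, giving *getoluit*.
*pa*: last vowel = /a/, a non-high vowel → -o → *pao*.

getoluit, pao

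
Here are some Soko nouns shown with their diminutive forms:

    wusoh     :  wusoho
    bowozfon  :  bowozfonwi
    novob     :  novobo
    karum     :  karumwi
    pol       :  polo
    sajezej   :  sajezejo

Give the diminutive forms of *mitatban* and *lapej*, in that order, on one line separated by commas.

The alternation tracks the final consonant of the stem — -wi when the stem ends in a nasal (*bowozfon*, *karum*); -o when the stem ends in a non-nasal consonant (*wusoh*, *novob*, *pol*, *sajezej*).
Since the final consonant of *mitatban* is /n/ (a nasal), it takes -wi, giving *mitatbanwi*.
The final consonant of *lapej* is /j/, which is non-nasal, so the suffix is -o, giving *lapejo*.

mitatbanwi, lapejo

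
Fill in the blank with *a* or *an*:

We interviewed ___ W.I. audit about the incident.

The indefinite article is chosen by the initial *sound* of the following word, not its spelling.
The initialism *W.I.* is read letter by letter; the first letter, W, is pronounced /ˈdʌbəl.juː/, which begins with a consonant sound.
So the article is *a*: We interviewed a W.I. audit about the incident.

a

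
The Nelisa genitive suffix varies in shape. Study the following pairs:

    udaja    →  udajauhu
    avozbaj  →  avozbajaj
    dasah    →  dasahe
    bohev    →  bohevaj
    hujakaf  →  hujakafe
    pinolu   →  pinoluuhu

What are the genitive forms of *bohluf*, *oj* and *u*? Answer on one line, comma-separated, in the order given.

bohlufe, ojaj, uuhu

The alternation tracks the final sound of the stem — -e when the stem ends in a voiceless consonant (*dasah*, *hujakaf*); -aj when the stem ends in a voiced consonant (*avozbaj*, *bohev*); -uhu when the stem ends in a vowel (*udaja*, *pinolu*).
The final sound of *bohluf* is /f/, which is a voiceless consonant, so the suffix is -e, giving *bohlufe*.
The final sound of *oj* is /j/, which is a voiced consonant, so the suffix is -aj, giving *ojaj*.
*u*: final sound = /u/, a vowel → -uhu → *uuhu*.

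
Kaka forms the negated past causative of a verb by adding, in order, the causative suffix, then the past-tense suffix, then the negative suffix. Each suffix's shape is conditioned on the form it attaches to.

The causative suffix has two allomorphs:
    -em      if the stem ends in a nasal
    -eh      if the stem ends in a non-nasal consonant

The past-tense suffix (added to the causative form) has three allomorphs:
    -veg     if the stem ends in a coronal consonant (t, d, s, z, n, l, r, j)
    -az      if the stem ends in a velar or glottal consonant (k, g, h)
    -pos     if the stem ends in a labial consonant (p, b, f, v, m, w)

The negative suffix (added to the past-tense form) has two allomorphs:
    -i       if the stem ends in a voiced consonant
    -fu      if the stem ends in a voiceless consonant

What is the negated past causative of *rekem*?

rekememposfu

The final consonant of *rekem* is /m/, which is a nasal, so the causative suffix is -em, giving *rekemem*.
The final consonant of the causative form *rekemem* is /m/, which is labial, so the past-tense suffix is -pos, giving *rekemempos*.
The past-tense form *rekemempos* — final consonant /s/ (voiceless) → -fu → *rekememposfu*.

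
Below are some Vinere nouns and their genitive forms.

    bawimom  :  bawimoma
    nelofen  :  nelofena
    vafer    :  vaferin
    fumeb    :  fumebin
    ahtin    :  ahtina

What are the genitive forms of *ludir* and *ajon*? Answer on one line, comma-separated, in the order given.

ludirin, ajona

Looking at the final consonant of each stem: -a when the stem ends in a nasal (*bawimom*, *nelofen*, *ahtin*); -in when the stem ends in a non-nasal consonant (*vafer*, *fumeb*).
*ludir* — final consonant /r/ (non-nasal) → -in → *ludirin*.
The final consonant of *ajon* is /n/, which is a nasal, so the suffix is -a, giving *ajona*.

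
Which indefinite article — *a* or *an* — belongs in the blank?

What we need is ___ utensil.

a

The indefinite article is chosen by the initial *sound* of the following word, not its spelling.
*utensil* begins with the sound /juː/ (u pronounced /juː/) — a consonant sound.
So the article is *a*: What we need is a utensil.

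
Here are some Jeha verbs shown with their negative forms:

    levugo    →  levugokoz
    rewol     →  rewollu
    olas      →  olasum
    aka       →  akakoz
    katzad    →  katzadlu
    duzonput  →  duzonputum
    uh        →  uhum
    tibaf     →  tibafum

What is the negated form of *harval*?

The suffix is conditioned by the final sound: -um when the stem ends in a voiceless consonant (*olas*, *duzonput*, *uh*, *tibaf*); -lu when the stem ends in a voiced consonant (*rewol*, *katzad*); -koz when the stem ends in a vowel (*levugo*, *aka*).
Since the final sound of *harval* is /l/ (a voiced consonant), it takes -lu, giving *harvallu*.

harvallu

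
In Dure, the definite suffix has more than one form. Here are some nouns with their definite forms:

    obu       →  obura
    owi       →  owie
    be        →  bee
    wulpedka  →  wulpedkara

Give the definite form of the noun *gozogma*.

The alternation tracks the last vowel of the stem — -e when the last vowel of the stem is a front vowel (*owi*, *be*); -ra when the last vowel of the stem is a back vowel (*obu*, *wulpedka*).
*gozogma* — last vowel /a/ (a back vowel) → -ra → *gozogmara*.

gozogmara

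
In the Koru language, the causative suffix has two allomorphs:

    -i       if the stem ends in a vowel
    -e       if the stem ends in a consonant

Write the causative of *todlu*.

The final sound of *todlu* is /u/, which is a vowel, so the suffix is -i, giving *todlui*.

todlui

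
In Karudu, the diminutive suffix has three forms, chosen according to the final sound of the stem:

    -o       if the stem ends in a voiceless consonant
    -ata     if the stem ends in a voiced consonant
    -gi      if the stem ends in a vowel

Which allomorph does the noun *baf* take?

*baf* — final sound /f/ (a voiceless consonant) → -o.

-o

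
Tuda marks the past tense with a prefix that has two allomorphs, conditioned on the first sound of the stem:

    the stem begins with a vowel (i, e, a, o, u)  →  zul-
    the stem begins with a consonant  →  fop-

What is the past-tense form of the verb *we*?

fopwe

*we*: first sound = /w/, a consonant → fop- → *fopwe*.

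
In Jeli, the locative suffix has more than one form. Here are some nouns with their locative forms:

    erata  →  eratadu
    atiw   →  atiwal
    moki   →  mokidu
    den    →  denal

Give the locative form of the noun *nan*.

nanal

The suffix is conditioned by the final sound: -al when the stem ends in a consonant (*atiw*, *den*); -du when the stem ends in a vowel (*erata*, *moki*).
Since the final sound of *nan* is /n/ (a consonant), it takes -al, giving *nanal*.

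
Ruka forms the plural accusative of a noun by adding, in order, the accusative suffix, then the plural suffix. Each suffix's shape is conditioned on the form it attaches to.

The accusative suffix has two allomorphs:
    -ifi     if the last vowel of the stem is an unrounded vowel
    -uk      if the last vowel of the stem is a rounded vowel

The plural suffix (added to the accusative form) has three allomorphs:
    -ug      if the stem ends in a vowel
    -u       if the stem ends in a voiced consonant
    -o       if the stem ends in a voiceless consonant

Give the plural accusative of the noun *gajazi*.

The last vowel of *gajazi* is /i/, which is an unrounded vowel, so the accusative suffix is -ifi, giving *gajaziifi*.
The accusative form *gajaziifi* — final sound /i/ (a vowel) → -ug → *gajaziifiug*.

gajaziifiug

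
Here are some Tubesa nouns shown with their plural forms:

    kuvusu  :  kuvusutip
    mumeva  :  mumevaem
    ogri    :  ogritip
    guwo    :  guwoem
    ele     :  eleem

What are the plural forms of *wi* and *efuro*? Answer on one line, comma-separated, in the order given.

witip, efuroem

The pattern is height harmony: -tip when the last vowel of the stem is a high vowel (*kuvusu*, *ogri*); -em when the last vowel of the stem is a non-high vowel (*mumeva*, *guwo*, *ele*).
The last vowel of *wi* is /i/, which is a high vowel, so the suffix is -tip, giving *witip*.
*efuro* — last vowel /o/ (a non-high vowel) → -em → *efuroem*.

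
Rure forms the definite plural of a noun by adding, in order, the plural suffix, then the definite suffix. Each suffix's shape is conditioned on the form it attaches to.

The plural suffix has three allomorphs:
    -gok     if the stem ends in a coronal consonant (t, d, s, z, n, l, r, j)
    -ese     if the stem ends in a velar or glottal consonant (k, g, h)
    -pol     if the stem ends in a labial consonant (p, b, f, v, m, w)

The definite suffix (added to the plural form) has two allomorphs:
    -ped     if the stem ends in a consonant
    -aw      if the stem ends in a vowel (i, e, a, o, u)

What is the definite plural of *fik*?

fikeseaw

Since the final consonant of *fik* is /k/ (velar/glottal), it takes -ese, giving *fikese*.
Since the final sound of the plural form *fikese* is /e/ (a vowel), it takes -aw, giving *fikeseaw*.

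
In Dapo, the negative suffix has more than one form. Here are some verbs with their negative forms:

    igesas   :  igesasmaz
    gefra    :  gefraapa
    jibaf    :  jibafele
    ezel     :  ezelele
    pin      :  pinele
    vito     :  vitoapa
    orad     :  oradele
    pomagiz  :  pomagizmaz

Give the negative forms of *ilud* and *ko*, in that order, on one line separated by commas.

iludele, koapa

The alternation tracks the final sound of the stem — -maz when the stem ends in a sibilant (*igesas*, *pomagiz*); -ele when the stem ends in a non-sibilant consonant (*jibaf*, *ezel*, *pin*, *orad*); -apa when the stem ends in a vowel (*gefra*, *vito*).
*ilud*: final sound = /d/, a non-sibilant consonant → -ele → *iludele*.
Since the final sound of *ko* is /o/ (a vowel), it takes -apa, giving *koapa*.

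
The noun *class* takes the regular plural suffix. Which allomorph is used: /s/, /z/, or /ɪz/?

/ɪz/

The stem *class* ends in a sibilant (/s, z, ʃ, ʒ, tʃ, dʒ/).
The plural suffix surfaces as /ɪz/ after sibilants, /s/ after other voiceless consonants, and /z/ after other voiced sounds.
So the plural -s on *class* is pronounced /ɪz/.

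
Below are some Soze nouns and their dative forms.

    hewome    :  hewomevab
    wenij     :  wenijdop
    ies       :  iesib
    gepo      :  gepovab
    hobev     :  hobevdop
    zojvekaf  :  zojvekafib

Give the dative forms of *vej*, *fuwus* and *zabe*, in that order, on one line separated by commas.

The alternation tracks the final sound of the stem — -ib when the stem ends in a voiceless consonant (*ies*, *zojvekaf*); -dop when the stem ends in a voiced consonant (*wenij*, *hobev*); -vab when the stem ends in a vowel (*hewome*, *gepo*).
*vej* — final sound /j/ (a voiced consonant) → -dop → *vejdop*.
*fuwus*: final sound = /s/, a voiceless consonant → -ib → *fuwusib*.
*zabe* — final sound /e/ (a vowel) → -vab → *zabevab*.

vejdop, fuwusib, zabevab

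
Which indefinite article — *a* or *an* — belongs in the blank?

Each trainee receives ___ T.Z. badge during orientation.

The indefinite article is chosen by the initial *sound* of the following word, not its spelling.
The initialism *T.Z.* is read letter by letter; the first letter, T, is pronounced /tiː/, which begins with a consonant sound.
So the article is *a*: Each trainee receives a T.Z. badge during orientation.

a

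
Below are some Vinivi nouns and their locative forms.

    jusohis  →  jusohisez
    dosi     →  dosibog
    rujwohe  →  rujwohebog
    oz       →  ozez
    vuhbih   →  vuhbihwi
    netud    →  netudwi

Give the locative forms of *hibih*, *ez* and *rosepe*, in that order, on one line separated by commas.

hibihwi, ezez, rosepebog

The alternation tracks the final sound of the stem — -ez when the stem ends in a sibilant (*jusohis*, *oz*); -wi when the stem ends in a non-sibilant consonant (*vuhbih*, *netud*); -bog when the stem ends in a vowel (*dosi*, *rujwohe*).
The final sound of *hibih* is /h/, which is a non-sibilant consonant, so the suffix is -wi, giving *hibihwi*.
*ez*: final sound = /z/, a sibilant → -ez → *ezez*.
The final sound of *rosepe* is /e/, which is a vowel, so the suffix is -bog, giving *rosepebog*.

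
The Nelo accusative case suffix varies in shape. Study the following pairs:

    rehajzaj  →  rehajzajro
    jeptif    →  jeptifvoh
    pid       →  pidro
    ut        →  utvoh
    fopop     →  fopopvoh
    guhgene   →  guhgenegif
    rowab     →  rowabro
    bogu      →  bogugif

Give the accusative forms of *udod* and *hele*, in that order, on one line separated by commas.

udodro, helegif

Looking at the final sound of each stem: -voh when the stem ends in a voiceless consonant (*jeptif*, *ut*, *fopop*); -ro when the stem ends in a voiced consonant (*rehajzaj*, *pid*, *rowab*); -gif when the stem ends in a vowel (*guhgene*, *bogu*).
*udod* — final sound /d/ (a voiced consonant) → -ro → *udodro*.
*hele*: final sound = /e/, a vowel → -gif → *helegif*.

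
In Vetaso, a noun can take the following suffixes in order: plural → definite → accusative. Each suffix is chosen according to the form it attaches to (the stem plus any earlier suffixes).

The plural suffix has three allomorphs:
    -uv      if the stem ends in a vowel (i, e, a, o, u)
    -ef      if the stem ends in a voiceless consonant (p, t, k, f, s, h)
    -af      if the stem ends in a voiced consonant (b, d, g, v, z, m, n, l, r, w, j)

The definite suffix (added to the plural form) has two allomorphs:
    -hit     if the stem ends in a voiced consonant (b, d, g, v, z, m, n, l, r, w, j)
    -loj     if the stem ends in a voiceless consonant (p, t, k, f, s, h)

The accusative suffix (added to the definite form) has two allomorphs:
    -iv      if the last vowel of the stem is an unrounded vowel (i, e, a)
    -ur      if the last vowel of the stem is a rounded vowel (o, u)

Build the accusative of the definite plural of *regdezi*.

regdeziuvhitiv

The final sound of *regdezi* is /i/, which is a vowel, so the plural suffix is -uv, giving *regdeziuv*.
The plural form *regdeziuv* — final consonant /v/ (voiced) → -hit → *regdeziuvhit*.
Since the last vowel of the definite form *regdeziuvhit* is /i/ (an unrounded vowel), it takes -iv, giving *regdeziuvhitiv*.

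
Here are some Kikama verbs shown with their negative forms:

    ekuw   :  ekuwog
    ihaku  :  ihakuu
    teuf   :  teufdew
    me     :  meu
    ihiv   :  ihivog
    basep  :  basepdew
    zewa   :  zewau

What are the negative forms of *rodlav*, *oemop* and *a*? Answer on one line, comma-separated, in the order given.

The pattern is voicing of the final sound: -dew when the stem ends in a voiceless consonant (*teuf*, *basep*); -og when the stem ends in a voiced consonant (*ekuw*, *ihiv*); -u when the stem ends in a vowel (*ihaku*, *me*, *zewa*).
Since the final sound of *rodlav* is /v/ (a voiced consonant), it takes -og, giving *rodlavog*.
*oemop* — final sound /p/ (a voiceless consonant) → -dew → *oemopdew*.
*a*: final sound = /a/, a vowel → -u → *au*.

rodlavog, oemopdew, au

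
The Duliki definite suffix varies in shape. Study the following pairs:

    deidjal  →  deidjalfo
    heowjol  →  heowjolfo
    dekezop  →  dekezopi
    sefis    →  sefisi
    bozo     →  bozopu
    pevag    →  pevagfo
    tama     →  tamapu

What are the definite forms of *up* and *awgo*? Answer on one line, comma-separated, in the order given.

The alternation tracks the final sound of the stem — -i when the stem ends in a voiceless consonant (*dekezop*, *sefis*); -fo when the stem ends in a voiced consonant (*deidjal*, *heowjol*, *pevag*); -pu when the stem ends in a vowel (*bozo*, *tama*).
*up* — final sound /p/ (a voiceless consonant) → -i → *upi*.
*awgo* — final sound /o/ (a vowel) → -pu → *awgopu*.

upi, awgopu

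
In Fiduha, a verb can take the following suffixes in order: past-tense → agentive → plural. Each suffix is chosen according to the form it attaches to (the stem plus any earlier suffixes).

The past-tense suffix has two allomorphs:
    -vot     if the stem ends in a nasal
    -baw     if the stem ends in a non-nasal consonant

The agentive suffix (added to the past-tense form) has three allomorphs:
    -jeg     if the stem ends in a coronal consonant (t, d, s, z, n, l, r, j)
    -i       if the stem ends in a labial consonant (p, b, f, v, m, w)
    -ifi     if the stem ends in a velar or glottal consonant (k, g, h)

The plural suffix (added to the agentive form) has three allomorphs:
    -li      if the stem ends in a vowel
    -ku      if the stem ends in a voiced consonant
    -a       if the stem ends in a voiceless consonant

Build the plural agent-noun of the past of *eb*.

ebbawili

*eb* — final consonant /b/ (non-nasal) → -baw → *ebbaw*.
Since the final consonant of the past-tense form *ebbaw* is /w/ (labial), it takes -i, giving *ebbawi*.
The final sound of the agentive form *ebbawi* is /i/, which is a vowel, so the plural suffix is -li, giving *ebbawili*.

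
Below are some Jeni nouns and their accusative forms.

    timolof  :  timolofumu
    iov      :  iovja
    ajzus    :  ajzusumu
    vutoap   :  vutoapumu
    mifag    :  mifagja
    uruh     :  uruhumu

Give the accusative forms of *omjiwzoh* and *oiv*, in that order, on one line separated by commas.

omjiwzohumu, oivja

The pattern is voicing of the final consonant: -umu when the stem ends in a voiceless consonant (*timolof*, *ajzus*, *vutoap*, *uruh*); -ja when the stem ends in a voiced consonant (*iov*, *mifag*).
The final consonant of *omjiwzoh* is /h/, which is voiceless, so the suffix is -umu, giving *omjiwzohumu*.
*oiv* — final consonant /v/ (voiced) → -ja → *oivja*.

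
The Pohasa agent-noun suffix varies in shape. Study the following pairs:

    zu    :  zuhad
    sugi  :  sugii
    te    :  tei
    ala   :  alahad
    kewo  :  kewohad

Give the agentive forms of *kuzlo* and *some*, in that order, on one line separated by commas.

Looking at the last vowel of each stem: -i when the last vowel of the stem is a front vowel (*sugi*, *te*); -had when the last vowel of the stem is a back vowel (*zu*, *ala*, *kewo*).
*kuzlo*: last vowel = /o/, a back vowel → -had → *kuzlohad*.
*some*: last vowel = /e/, a front vowel → -i → *somei*.

kuzlohad, somei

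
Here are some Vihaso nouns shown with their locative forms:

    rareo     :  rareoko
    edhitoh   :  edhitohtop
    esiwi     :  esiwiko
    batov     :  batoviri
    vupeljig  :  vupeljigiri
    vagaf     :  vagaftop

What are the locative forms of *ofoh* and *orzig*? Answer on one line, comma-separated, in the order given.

ofohtop, orzigiri

The alternation tracks the final sound of the stem — -top when the stem ends in a voiceless consonant (*edhitoh*, *vagaf*); -iri when the stem ends in a voiced consonant (*batov*, *vupeljig*); -ko when the stem ends in a vowel (*rareo*, *esiwi*).
The final sound of *ofoh* is /h/, which is a voiceless consonant, so the suffix is -top, giving *ofohtop*.
Since the final sound of *orzig* is /g/ (a voiced consonant), it takes -iri, giving *orzigiri*.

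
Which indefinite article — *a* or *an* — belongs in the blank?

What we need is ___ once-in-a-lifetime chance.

a

The indefinite article is chosen by the initial *sound* of the following word, not its spelling.
*once-in-a-lifetime* begins with the sound /wʌ/ (*once* pronounced with initial /w/) — a consonant sound.
So the article is *a*: What we need is a once-in-a-lifetime chance.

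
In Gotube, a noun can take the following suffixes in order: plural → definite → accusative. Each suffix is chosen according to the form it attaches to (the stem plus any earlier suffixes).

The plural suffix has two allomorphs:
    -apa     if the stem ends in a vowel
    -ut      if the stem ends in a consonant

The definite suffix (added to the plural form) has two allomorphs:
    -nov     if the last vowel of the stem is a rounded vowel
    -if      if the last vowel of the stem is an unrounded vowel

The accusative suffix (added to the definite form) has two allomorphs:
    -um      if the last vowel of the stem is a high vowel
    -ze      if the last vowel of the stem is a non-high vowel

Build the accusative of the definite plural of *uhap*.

uhaputnovze

The final sound of *uhap* is /p/, which is a consonant, so the plural suffix is -ut, giving *uhaput*.
The last vowel of the plural form *uhaput* is /u/, which is a rounded vowel, so the definite suffix is -nov, giving *uhaputnov*.
Since the last vowel of the definite form *uhaputnov* is /o/ (a non-high vowel), it takes -ze, giving *uhaputnovze*.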